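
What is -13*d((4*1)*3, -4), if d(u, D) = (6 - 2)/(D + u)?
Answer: -13/2 ≈ -6.5000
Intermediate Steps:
d(u, D) = 4/(D + u)
-13*d((4*1)*3, -4) = -52/(-4 + (4*1)*3) = -52/(-4 + 4*3) = -52/(-4 + 12) = -52/8 = -13*1/2 = -13/2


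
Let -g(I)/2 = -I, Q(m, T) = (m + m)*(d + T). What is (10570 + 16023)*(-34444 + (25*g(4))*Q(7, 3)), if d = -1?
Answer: -767048492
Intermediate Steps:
Q(m, T) = 2*m*(-1 + T) (Q(m, T) = (m + m)*(-1 + T) = (2*m)*(-1 + T) = 2*m*(-1 + T))
g(I) = 2*I (g(I) = -(-2)*I = 2*I)
(10570 + 16023)*(-34444 + (25*g(4))*Q(7, 3)) = (10570 + 16023)*(-34444 + (25*(2*4))*(2*7*(-1 + 3))) = 26593*(-34444 + (25*8)*(2*7*2)) = 26593*(-34444 + 200*28) = 26593*(-34444 + 5600) = 26593*(-28844) = -767048492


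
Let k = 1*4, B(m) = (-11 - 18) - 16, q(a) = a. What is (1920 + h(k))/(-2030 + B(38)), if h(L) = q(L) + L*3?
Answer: -1936/2075 ≈ -0.93301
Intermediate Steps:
B(m) = -45 (B(m) = -29 - 16 = -45)
k = 4
h(L) = 4*L (h(L) = L + L*3 = L + 3*L = 4*L)
(1920 + h(k))/(-2030 + B(38)) = (1920 + 4*4)/(-2030 - 45) = (1920 + 16)/(-2075) = 1936*(-1/2075) = -1936/2075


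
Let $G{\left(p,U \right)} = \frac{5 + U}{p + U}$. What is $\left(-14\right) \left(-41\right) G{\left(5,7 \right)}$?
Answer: $574$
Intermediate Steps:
$G{\left(p,U \right)} = \frac{5 + U}{U + p}$
$\left(-14\right) \left(-41\right) G{\left(5,7 \right)} = \left(-14\right) \left(-41\right) \frac{5 + 7}{7 + 5} = 574 \cdot \frac{1}{12} \cdot 12 = 574 \cdot 1 = 574$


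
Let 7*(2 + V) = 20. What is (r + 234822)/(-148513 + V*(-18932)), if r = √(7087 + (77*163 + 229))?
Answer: -1643754/1153183 - 7*√19867/1153183 ≈ -1.4263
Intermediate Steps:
V = 6/7 (V = -2 + (⅐)*20 = -2 + 20/7 = 6/7 ≈ 0.85714)
r = √19867 (r = √(7087 + (12551 + 229)) = √(7087 + 12780) = √19867 ≈ 140.95)
(r + 234822)/(-148513 + V*(-18932)) = (√19867 + 234822)/(-148513 + (6/7)*(-18932)) = (234822 + √19867)/(-148513 - 113592/7) = (234822 + √19867)/(-1153183/7) = (234822 + √19867)*(-7/1153183) = -1643754/1153183 - 7*√19867/1153183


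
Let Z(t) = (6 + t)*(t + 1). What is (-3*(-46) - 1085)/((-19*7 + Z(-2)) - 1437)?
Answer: 947/1574 ≈ 0.60165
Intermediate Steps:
Z(t) = (1 + t)*(6 + t) (Z(t) = (6 + t)*(1 + t) = (1 + t)*(6 + t))
(-3*(-46) - 1085)/((-19*7 + Z(-2)) - 1437) = (-3*(-46) - 1085)/((-19*7 + (6 + (-2)**2 + 7*(-2))) - 1437) = (138 - 1085)/((-133 + (6 + 4 - 14)) - 1437) = -947/((-133 - 4) - 1437) = -947/(-137 - 1437) = -947/(-1574) = -947*(-1/1574) = 947/1574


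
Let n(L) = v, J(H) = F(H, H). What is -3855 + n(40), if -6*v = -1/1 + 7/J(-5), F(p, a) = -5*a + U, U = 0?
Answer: -96372/25 ≈ -3854.9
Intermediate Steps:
F(p, a) = -5*a (F(p, a) = -5*a + 0 = -5*a)
J(H) = -5*H
v = 3/25 (v = -(-1/1 + 7/((-5*(-5))))/6 = -(-1*1 + 7/25)/6 = -(-1 + 7*(1/25))/6 = -(-1 + 7/25)/6 = -⅙*(-18/25) = 3/25 ≈ 0.12000)
n(L) = 3/25
-3855 + n(40) = -3855 + 3/25 = -96372/25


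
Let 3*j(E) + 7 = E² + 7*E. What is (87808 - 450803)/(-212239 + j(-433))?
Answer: 1088985/452266 ≈ 2.4078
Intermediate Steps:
j(E) = -7/3 + E²/3 + 7*E/3 (j(E) = -7/3 + (E² + 7*E)/3 = -7/3 + (E²/3 + 7*E/3) = -7/3 + E²/3 + 7*E/3)
(87808 - 450803)/(-212239 + j(-433)) = (87808 - 450803)/(-212239 + (-7/3 + (⅓)*(-433)² + (7/3)*(-433))) = -362995/(-212239 + (-7/3 + (⅓)*187489 - 3031/3)) = -362995/(-212239 + (-7/3 + 187489/3 - 3031/3)) = -362995/(-212239 + 184451/3) = -362995/(-452266/3) = -362995*(-3/452266) = 1088985/452266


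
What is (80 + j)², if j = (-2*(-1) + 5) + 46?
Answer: 17689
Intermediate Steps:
j = 53 (j = (2 + 5) + 46 = 7 + 46 = 53)
(80 + j)² = (80 + 53)² = 133² = 17689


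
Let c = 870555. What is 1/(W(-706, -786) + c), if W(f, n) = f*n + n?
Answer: 1/1424685 ≈ 7.0191e-7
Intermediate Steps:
W(f, n) = n + f*n
1/(W(-706, -786) + c) = 1/(-786*(1 - 706) + 870555) = 1/(-786*(-705) + 870555) = 1/(554130 + 870555) = 1/1424685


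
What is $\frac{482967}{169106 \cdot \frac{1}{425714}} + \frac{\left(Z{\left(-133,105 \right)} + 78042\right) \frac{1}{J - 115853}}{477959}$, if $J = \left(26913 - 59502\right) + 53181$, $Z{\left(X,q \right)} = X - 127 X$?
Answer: $\frac{4680703961722648072581}{3849770154437347} \approx 1.2158 \cdot 10^{6}$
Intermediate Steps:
$Z{\left(X,q \right)} = - 126 X$
$J = 20592$ ($J = -32589 + 53181 = 20592$)
$\frac{482967}{169106 \cdot \frac{1}{425714}} + \frac{\left(Z{\left(-133,105 \right)} + 78042\right) \frac{1}{J - 115853}}{477959} = \frac{482967}{169106 \cdot \frac{1}{425714}} + \frac{\left(\left(-126\right) \left(-133\right) + 78042\right) \frac{1}{20592 - 115853}}{477959} = \frac{482967}{169106 \cdot \frac{1}{425714}} + \frac{16758 + 78042}{-95261} \cdot \frac{1}{477959} = \frac{482967}{\frac{84553}{212857}} + 94800 \left(- \frac{1}{95261}\right) \frac{1}{477959} = 482967 \cdot \frac{212857}{84553} - \frac{94800}{45530852299} = \frac{102802906719}{84553} - \frac{94800}{45530852299} = \frac{4680703961722648072581}{3849770154437347}$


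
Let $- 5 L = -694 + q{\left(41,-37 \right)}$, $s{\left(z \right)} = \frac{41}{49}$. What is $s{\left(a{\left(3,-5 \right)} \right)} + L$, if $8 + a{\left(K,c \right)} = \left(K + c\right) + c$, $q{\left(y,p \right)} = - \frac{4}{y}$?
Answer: $\frac{1402847}{10045} \approx 139.66$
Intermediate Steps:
$a{\left(K,c \right)} = -8 + K + 2 c$ ($a{\left(K,c \right)} = -8 + \left(\left(K + c\right) + c\right) = -8 + \left(K + 2 c\right) = -8 + K + 2 c$)
$s{\left(z \right)} = \frac{41}{49}$ ($s{\left(z \right)} = 41 \cdot \frac{1}{49} = \frac{41}{49}$)
$L = \frac{28458}{205}$ ($L = - \frac{-694 - \frac{4}{41}}{5} = \left(- \frac{1}{5}\right) \left(- \frac{28458}{41}\right) = \frac{28458}{205} \approx 138.82$)
$s{\left(a{\left(3,-5 \right)} \right)} + L = \frac{41}{49} + \frac{28458}{205} = \frac{1402847}{10045}$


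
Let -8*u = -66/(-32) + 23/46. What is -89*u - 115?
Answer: -11071/128 ≈ -86.492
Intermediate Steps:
u = -41/128 (u = -(-66/(-32) + 23/46)/8 = -(-66*(-1/32) + 23*(1/46))/8 = -(33/16 + 1/2)/8 = -1/8*41/16 = -41/128 ≈ -0.32031)
-89*u - 115 = -89*(-41/128) - 115 = 3649/128 - 115 = -11071/128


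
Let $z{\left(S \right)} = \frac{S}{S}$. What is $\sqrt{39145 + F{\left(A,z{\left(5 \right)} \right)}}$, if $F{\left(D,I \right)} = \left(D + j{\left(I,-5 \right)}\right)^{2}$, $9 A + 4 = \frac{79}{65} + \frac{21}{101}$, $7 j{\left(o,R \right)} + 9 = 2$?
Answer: $\frac{\sqrt{136662428324626}}{59085} \approx 197.86$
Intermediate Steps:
$j{\left(o,R \right)} = -1$ ($j{\left(o,R \right)} = - \frac{9}{7} + \frac{1}{7} \cdot 2 = - \frac{9}{7} + \frac{2}{7} = -1$)
$z{\left(S \right)} = 1$
$A = - \frac{16916}{59085}$ ($A = - \frac{4}{9} + \frac{\frac{79}{65} + \frac{21}{101}}{9} = - \frac{4}{9} + \frac{1}{9} \cdot \frac{9344}{6565} = - \frac{4}{9} + \frac{9344}{59085} = - \frac{16916}{59085} \approx -0.2863$)
$F{\left(D,I \right)} = \left(-1 + D\right)^{2}$ ($F{\left(D,I \right)} = \left(D - 1\right)^{2} = \left(-1 + D\right)^{2}$)
$\sqrt{39145 + F{\left(A,z{\left(5 \right)} \right)}} = \sqrt{39145 + \left(-1 - \frac{16916}{59085}\right)^{2}} = \sqrt{39145 + \left(- \frac{76001}{59085}\right)^{2}} = \sqrt{39145 + \frac{5776152001}{3491037225}} = \sqrt{\frac{136662428324626}{3491037225}} = \frac{\sqrt{136662428324626}}{59085}$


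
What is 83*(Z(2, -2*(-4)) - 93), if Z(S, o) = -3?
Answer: -7968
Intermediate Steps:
83*(Z(2, -2*(-4)) - 93) = 83*(-3 - 93) = 83*(-96) = -7968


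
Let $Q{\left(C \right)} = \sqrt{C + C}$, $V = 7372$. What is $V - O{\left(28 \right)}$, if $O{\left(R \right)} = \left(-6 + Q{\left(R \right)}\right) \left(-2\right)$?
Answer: $7360 + 4 \sqrt{14} \approx 7375.0$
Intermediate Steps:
$Q{\left(C \right)} = \sqrt{2} \sqrt{C}$ ($Q{\left(C \right)} = \sqrt{2 C} = \sqrt{2} \sqrt{C}$)
$O{\left(R \right)} = 12 - 2 \sqrt{2} \sqrt{R}$ ($O{\left(R \right)} = \left(-6 + \sqrt{2} \sqrt{R}\right) \left(-2\right) = 12 - 2 \sqrt{2} \sqrt{R}$)
$V - O{\left(28 \right)} = 7372 - \left(12 - 2 \sqrt{2} \sqrt{28}\right) = 7372 - \left(12 - 2 \sqrt{2} \cdot 2 \sqrt{7}\right) = 7372 - \left(12 - 4 \sqrt{14}\right) = 7360 + 4 \sqrt{14}$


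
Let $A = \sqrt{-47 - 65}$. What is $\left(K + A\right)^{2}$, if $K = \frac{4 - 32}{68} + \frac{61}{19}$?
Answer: $- \frac{10867632}{104329} + \frac{7232 i \sqrt{7}}{323} \approx -104.17 + 59.239 i$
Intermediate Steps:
$A = 4 i \sqrt{7}$ ($A = \sqrt{-112} = 4 i \sqrt{7} \approx 10.583 i$)
$K = \frac{904}{323}$ ($K = \left(-28\right) \frac{1}{68} + 61 \cdot \frac{1}{19} = - \frac{7}{17} + \frac{61}{19} = \frac{904}{323} \approx 2.7988$)
$\left(K + A\right)^{2} = \left(\frac{904}{323} + 4 i \sqrt{7}\right)^{2}$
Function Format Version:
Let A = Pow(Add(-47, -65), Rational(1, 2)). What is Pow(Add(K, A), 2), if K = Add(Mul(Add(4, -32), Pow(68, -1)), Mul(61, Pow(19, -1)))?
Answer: Add(Rational(-10867632, 104329), Mul(Rational(7232, 323), I, Pow(7, Rational(1, 2)))) ≈ Add(-104.17, Mul(59.239, I))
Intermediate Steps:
A = Mul(4, I, Pow(7, Rational(1, 2))) (A = Pow(-112, Rational(1, 2)) = Mul(4, I, Pow(7, Rational(1, 2))) ≈ Mul(10.583, I))
K = Rational(904, 323) (K = Add(Mul(-28, Rational(1, 68)), Mul(61, Rational(1, 19))) = Add(Rational(-7, 17), Rational(61, 19)) = Rational(904, 323) ≈ 2.7988)
Pow(Add(K, A), 2) = Pow(Add(Rational(904, 323), Mul(4, I, Pow(7, Rational(1, 2)))), 2)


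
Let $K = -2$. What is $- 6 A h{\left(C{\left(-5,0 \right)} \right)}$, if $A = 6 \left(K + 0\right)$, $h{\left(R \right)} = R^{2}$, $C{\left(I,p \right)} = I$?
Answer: $1800$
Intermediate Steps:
$A = -12$ ($A = 6 \left(-2 + 0\right) = 6 \left(-2\right) = -12$)
$- 6 A h{\left(C{\left(-5,0 \right)} \right)} = \left(-6\right) \left(-12\right) \left(-5\right)^{2} = 72 \cdot 25 = 1800$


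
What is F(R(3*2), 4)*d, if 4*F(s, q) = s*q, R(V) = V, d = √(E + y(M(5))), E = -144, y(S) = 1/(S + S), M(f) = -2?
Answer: 3*I*√577 ≈ 72.063*I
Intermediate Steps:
y(S) = 1/(2*S)
d = I*√577/2 (d = √(-144 + (½)/(-2)) = √(-144 + (½)*(-½)) = √(-144 - ¼) = √(-577/4) = I*√577/2 ≈ 12.01*I)
F(s, q) = q*s/4 (F(s, q) = (s*q)/4 = (q*s)/4 = q*s/4)
F(R(3*2), 4)*d = ((¼)*4*(3*2))*(I*√577/2) = ((¼)*4*6)*(I*√577/2) = 6*(I*√577/2) = 3*I*√577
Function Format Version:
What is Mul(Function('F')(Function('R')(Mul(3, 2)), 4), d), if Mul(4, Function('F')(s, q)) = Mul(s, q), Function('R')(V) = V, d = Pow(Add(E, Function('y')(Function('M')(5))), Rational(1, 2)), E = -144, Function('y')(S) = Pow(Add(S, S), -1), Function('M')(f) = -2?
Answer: Mul(3, I, Pow(577, Rational(1, 2))) ≈ Mul(72.063, I)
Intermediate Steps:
Function('y')(S) = Mul(Rational(1, 2), Pow(S, -1)) (Function('y')(S) = Pow(Mul(2, S), -1) = Mul(Rational(1, 2), Pow(S, -1)))
d = Mul(Rational(1, 2), I, Pow(577, Rational(1, 2))) (d = Pow(Add(-144, Mul(Rational(1, 2), Pow(-2, -1))), Rational(1, 2)) = Pow(Add(-144, Mul(Rational(1, 2), Rational(-1, 2))), Rational(1, 2)) = Pow(Add(-144, Rational(-1, 4)), Rational(1, 2)) = Pow(Rational(-577, 4), Rational(1, 2)) = Mul(Rational(1, 2), I, Pow(577, Rational(1, 2))) ≈ Mul(12.010, I))
Function('F')(s, q) = Mul(Rational(1, 4), q, s) (Function('F')(s, q) = Mul(Rational(1, 4), Mul(s, q)) = Mul(Rational(1, 4), Mul(q, s)) = Mul(Rational(1, 4), q, s))
Mul(Function('F')(Function('R')(Mul(3, 2)), 4), d) = Mul(Mul(Rational(1, 4), 4, Mul(3, 2)), Mul(Rational(1, 2), I, Pow(577, Rational(1, 2)))) = Mul(Mul(Rational(1, 4), 4, 6), Mul(Rational(1, 2), I, Pow(577, Rational(1, 2)))) = Mul(6, Mul(Rational(1, 2), I, Pow(577, Rational(1, 2)))) = Mul(3, I, Pow(577, Rational(1, 2)))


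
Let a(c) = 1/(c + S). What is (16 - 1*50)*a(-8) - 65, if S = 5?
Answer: -161/3 ≈ -53.667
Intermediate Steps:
a(c) = 1/(5 + c) (a(c) = 1/(c + 5) = 1/(5 + c))
(16 - 1*50)*a(-8) - 65 = (16 - 1*50)/(5 - 8) - 65 = (16 - 50)/(-3) - 65 = -34*(-⅓) - 65 = 34/3 - 65 = -161/3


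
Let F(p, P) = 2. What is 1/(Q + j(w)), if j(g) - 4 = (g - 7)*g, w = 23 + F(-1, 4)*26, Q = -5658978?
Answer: -1/5653874 ≈ -1.7687e-7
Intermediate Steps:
w = 75 (w = 23 + 2*26 = 23 + 52 = 75)
j(g) = 4 + g*(-7 + g) (j(g) = 4 + (g - 7)*g = 4 + (-7 + g)*g = 4 + g*(-7 + g))
1/(Q + j(w)) = 1/(-5658978 + (4 + 75² - 7*75)) = 1/(-5658978 + (4 + 5625 - 525)) = 1/(-5658978 + 5104) = 1/(-5653874) = -1/5653874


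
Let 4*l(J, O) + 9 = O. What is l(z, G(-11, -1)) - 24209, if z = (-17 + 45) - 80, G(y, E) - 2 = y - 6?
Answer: -24215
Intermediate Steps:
G(y, E) = -4 + y (G(y, E) = 2 + (y - 6) = 2 + (-6 + y) = -4 + y)
z = -52 (z = 28 - 80 = -52)
l(J, O) = -9/4 + O/4
l(z, G(-11, -1)) - 24209 = (-9/4 + (-4 - 11)/4) - 24209 = (-9/4 + (¼)*(-15)) - 24209 = (-9/4 - 15/4) - 24209 = -6 - 24209 = -24215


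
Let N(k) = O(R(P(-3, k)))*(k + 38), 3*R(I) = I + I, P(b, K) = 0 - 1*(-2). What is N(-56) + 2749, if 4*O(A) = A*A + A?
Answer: 2735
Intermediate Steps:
P(b, K) = 2 (P(b, K) = 0 + 2 = 2)
R(I) = 2*I/3 (R(I) = (I + I)/3 = (2*I)/3 = 2*I/3)
O(A) = A/4 + A²/4 (O(A) = (A*A + A)/4 = (A² + A)/4 = (A + A²)/4 = A/4 + A²/4)
N(k) = 266/9 + 7*k/9 (N(k) = (((⅔)*2)*(1 + (⅔)*2)/4)*(k + 38) = ((¼)*(4/3)*(1 + 4/3))*(38 + k) = ((¼)*(4/3)*(7/3))*(38 + k) = 7*(38 + k)/9 = 266/9 + 7*k/9)
N(-56) + 2749 = (266/9 + (7/9)*(-56)) + 2749 = (266/9 - 392/9) + 2749 = -14 + 2749 = 2735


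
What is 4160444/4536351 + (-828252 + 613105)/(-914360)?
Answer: 4780125884437/4147857900360 ≈ 1.1524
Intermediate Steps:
4160444/4536351 + (-828252 + 613105)/(-914360) = 4160444*(1/4536351) - 215147*(-1/914360) = 4160444/4536351 + 215147/914360 = 4780125884437/4147857900360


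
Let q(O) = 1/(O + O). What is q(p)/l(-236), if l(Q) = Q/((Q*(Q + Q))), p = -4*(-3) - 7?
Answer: -236/5 ≈ -47.200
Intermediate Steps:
p = 5 (p = 12 - 7 = 5)
l(Q) = 1/(2*Q) (l(Q) = Q/((Q*(2*Q))) = Q/((2*Q²)) = Q*(1/(2*Q²)) = 1/(2*Q))
q(O) = 1/(2*O)
q(p)/l(-236) = ((½)/5)/(((½)/(-236))) = ((½)*(⅕))/(((½)*(-1/236))) = 1/(10*(-1/472)) = (⅒)*(-472) = -236/5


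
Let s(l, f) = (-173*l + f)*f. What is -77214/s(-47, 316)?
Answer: -38607/1334626 ≈ -0.028927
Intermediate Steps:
s(l, f) = f*(f - 173*l) (s(l, f) = (f - 173*l)*f = f*(f - 173*l))
-77214/s(-47, 316) = -77214*1/(316*(316 - 173*(-47))) = -77214*1/(316*(316 + 8131)) = -77214/(316*8447) = -77214/2669252 = -77214*1/2669252 = -38607/1334626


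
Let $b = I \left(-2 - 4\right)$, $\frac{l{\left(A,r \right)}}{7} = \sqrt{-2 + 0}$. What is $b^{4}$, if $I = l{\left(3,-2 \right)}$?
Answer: $12446784$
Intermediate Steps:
$l{\left(A,r \right)} = 7 i \sqrt{2}$ ($l{\left(A,r \right)} = 7 \sqrt{-2 + 0} = 7 \sqrt{-2} = 7 i \sqrt{2}$)
$I = 7 i \sqrt{2} \approx 9.8995 i$
$b = - 42 i \sqrt{2}$ ($b = 7 i \sqrt{2} \left(-2 - 4\right) = 7 i \sqrt{2} \left(-6\right) = - 42 i \sqrt{2} \approx - 59.397 i$)
$b^{4} = \left(- 42 i \sqrt{2}\right)^{4} = 12446784$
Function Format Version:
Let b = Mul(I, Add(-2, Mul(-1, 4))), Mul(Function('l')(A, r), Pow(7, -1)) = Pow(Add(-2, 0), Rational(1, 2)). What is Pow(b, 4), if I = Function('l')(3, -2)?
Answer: 12446784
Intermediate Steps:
Function('l')(A, r) = Mul(7, I, Pow(2, Rational(1, 2))) (Function('l')(A, r) = Mul(7, Pow(Add(-2, 0), Rational(1, 2))) = Mul(7, Pow(-2, Rational(1, 2))) = Mul(7, Mul(I, Pow(2, Rational(1, 2)))) = Mul(7, I, Pow(2, Rational(1, 2))))
I = Mul(7, I, Pow(2, Rational(1, 2))) ≈ Mul(9.8995, I)
b = Mul(-42, I, Pow(2, Rational(1, 2))) (b = Mul(Mul(7, I, Pow(2, Rational(1, 2))), Add(-2, Mul(-1, 4))) = Mul(Mul(7, I, Pow(2, Rational(1, 2))), Add(-2, -4)) = Mul(Mul(7, I, Pow(2, Rational(1, 2))), -6) = Mul(-42, I, Pow(2, Rational(1, 2))) ≈ Mul(-59.397, I))
Pow(b, 4) = Pow(Mul(-42, I, Pow(2, Rational(1, 2))), 4) = 12446784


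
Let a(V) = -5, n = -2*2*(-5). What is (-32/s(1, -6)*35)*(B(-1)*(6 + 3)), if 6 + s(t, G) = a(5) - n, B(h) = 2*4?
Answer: 80640/31 ≈ 2601.3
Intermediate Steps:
B(h) = 8
n = 20 (n = -4*(-5) = 20)
s(t, G) = -31 (s(t, G) = -6 + (-5 - 1*20) = -6 + (-5 - 20) = -6 - 25 = -31)
(-32/s(1, -6)*35)*(B(-1)*(6 + 3)) = (-32/(-31)*35)*(8*(6 + 3)) = (-32*(-1/31)*35)*(8*9) = ((32/31)*35)*72 = (1120/31)*72 = 80640/31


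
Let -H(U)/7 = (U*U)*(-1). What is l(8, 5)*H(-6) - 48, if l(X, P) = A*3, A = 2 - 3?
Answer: -804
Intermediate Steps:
A = -1
l(X, P) = -3 (l(X, P) = -1*3 = -3)
H(U) = 7*U**2 (H(U) = -7*U*U*(-1) = -7*U**2*(-1) = -(-7)*U**2 = 7*U**2)
l(8, 5)*H(-6) - 48 = -21*(-6)**2 - 48 = -21*36 - 48 = -3*252 - 48 = -756 - 48 = -804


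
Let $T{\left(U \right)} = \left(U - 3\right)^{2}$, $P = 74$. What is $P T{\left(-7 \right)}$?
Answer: $7400$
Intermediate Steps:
$T{\left(U \right)} = \left(-3 + U\right)^{2}$
$P T{\left(-7 \right)} = 74 \left(-3 - 7\right)^{2} = 74 \left(-10\right)^{2} = 74 \cdot 100 = 7400$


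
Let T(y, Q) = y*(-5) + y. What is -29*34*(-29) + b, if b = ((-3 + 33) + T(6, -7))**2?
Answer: 28630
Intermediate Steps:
T(y, Q) = -4*y (T(y, Q) = -5*y + y = -4*y)
b = 36 (b = ((-3 + 33) - 4*6)**2 = (30 - 24)**2 = 6**2 = 36)
-29*34*(-29) + b = -29*34*(-29) + 36 = -986*(-29) + 36 = 28594 + 36 = 28630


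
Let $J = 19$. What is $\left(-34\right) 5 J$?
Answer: $-3230$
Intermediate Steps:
$\left(-34\right) 5 J = \left(-34\right) 5 \cdot 19 = \left(-170\right) 19 = -3230$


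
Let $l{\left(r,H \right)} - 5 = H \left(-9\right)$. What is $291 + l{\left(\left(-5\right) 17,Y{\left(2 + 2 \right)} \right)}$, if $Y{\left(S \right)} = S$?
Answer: $260$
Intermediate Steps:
$l{\left(r,H \right)} = 5 - 9 H$ ($l{\left(r,H \right)} = 5 + H \left(-9\right) = 5 - 9 H$)
$291 + l{\left(\left(-5\right) 17,Y{\left(2 + 2 \right)} \right)} = 291 + \left(5 - 9 \left(2 + 2\right)\right) = 291 + \left(5 - 36\right) = 291 - 31 = 260$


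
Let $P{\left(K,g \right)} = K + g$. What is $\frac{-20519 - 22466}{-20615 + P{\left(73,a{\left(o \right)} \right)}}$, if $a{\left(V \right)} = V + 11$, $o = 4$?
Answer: $\frac{42985}{20527} \approx 2.0941$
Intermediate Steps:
$a{\left(V \right)} = 11 + V$
$\frac{-20519 - 22466}{-20615 + P{\left(73,a{\left(o \right)} \right)}} = \frac{-20519 - 22466}{-20615 + \left(73 + \left(11 + 4\right)\right)} = - \frac{42985}{-20615 + \left(73 + 15\right)} = - \frac{42985}{-20615 + 88} = - \frac{42985}{-20527} = \left(-42985\right) \left(- \frac{1}{20527}\right) = \frac{42985}{20527}$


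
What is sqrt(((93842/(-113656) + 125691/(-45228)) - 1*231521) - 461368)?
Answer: 7*I*sqrt(40544026951817326723)/53546183 ≈ 832.4*I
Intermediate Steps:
sqrt(((93842/(-113656) + 125691/(-45228)) - 1*231521) - 461368) = sqrt(((93842*(-1/113656) + 125691*(-1/45228)) - 231521) - 461368) = sqrt(((-46921/56828 - 41897/15076) - 231521) - 461368) = sqrt((-193018982/53546183 - 231521) - 461368) = sqrt(-12397258853325/53546183 - 461368) = sqrt(-37101754211669/53546183) = 7*I*sqrt(40544026951817326723)/53546183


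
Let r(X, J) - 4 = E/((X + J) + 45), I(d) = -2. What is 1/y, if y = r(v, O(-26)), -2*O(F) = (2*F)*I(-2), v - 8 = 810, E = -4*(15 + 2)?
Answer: 811/3176 ≈ 0.25535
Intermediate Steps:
E = -68 (E = -4*17 = -68)
v = 818 (v = 8 + 810 = 818)
O(F) = 2*F (O(F) = -2*F*(-2)/2 = -(-2)*F = 2*F)
r(X, J) = 4 - 68/(45 + J + X) (r(X, J) = 4 - 68/((X + J) + 45) = 4 - 68/((J + X) + 45) = 4 - 68/(45 + J + X))
y = 3176/811 (y = 4*(28 + 2*(-26) + 818)/(45 + 2*(-26) + 818) = 4*(28 - 52 + 818)/(45 - 52 + 818) = 4*794/811 = 4*(1/811)*794 = 3176/811 ≈ 3.9162)
1/y = 1/(3176/811) = 811/3176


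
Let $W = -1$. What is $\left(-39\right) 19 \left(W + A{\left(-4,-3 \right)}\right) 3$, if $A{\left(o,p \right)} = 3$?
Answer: $-4446$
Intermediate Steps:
$\left(-39\right) 19 \left(W + A{\left(-4,-3 \right)}\right) 3 = \left(-39\right) 19 \left(-1 + 3\right) 3 = - 741 \cdot 2 \cdot 3 = \left(-741\right) 6 = -4446$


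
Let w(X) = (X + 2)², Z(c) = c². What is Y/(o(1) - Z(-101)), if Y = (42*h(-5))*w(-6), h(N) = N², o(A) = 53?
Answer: -4200/2537 ≈ -1.6555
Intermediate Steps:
w(X) = (2 + X)²
Y = 16800 (Y = (42*(-5)²)*(2 - 6)² = (42*25)*(-4)² = 1050*16 = 16800)
Y/(o(1) - Z(-101)) = 16800/(53 - 1*(-101)²) = 16800/(53 - 1*10201) = 16800/(53 - 10201) = 16800/(-10148) = 16800*(-1/10148) = -4200/2537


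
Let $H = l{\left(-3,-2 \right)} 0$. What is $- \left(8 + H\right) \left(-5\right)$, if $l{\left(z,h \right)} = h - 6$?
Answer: $40$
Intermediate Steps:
$l{\left(z,h \right)} = -6 + h$ ($l{\left(z,h \right)} = h - 6 = -6 + h$)
$H = 0$ ($H = \left(-6 - 2\right) 0 = \left(-8\right) 0 = 0$)
$- \left(8 + H\right) \left(-5\right) = - \left(8 + 0\right) \left(-5\right) = - 8 \left(-5\right) = \left(-1\right) \left(-40\right) = 40$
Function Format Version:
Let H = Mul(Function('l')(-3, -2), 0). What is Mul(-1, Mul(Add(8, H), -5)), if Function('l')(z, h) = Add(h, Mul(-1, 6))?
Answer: 40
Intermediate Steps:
Function('l')(z, h) = Add(-6, h) (Function('l')(z, h) = Add(h, -6) = Add(-6, h))
H = 0 (H = Mul(Add(-6, -2), 0) = Mul(-8, 0) = 0)
Mul(-1, Mul(Add(8, H), -5)) = Mul(-1, Mul(Add(8, 0), -5)) = Mul(-1, Mul(8, -5)) = Mul(-1, -40) = 40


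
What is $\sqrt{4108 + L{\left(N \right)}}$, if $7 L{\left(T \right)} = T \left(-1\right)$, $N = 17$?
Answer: $\frac{\sqrt{201173}}{7} \approx 64.075$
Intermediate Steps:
$L{\left(T \right)} = - \frac{T}{7}$ ($L{\left(T \right)} = \frac{T \left(-1\right)}{7} = \frac{\left(-1\right) T}{7} = - \frac{T}{7}$)
$\sqrt{4108 + L{\left(N \right)}} = \sqrt{4108 - \frac{17}{7}} = \sqrt{\frac{28739}{7}} = \frac{\sqrt{201173}}{7}$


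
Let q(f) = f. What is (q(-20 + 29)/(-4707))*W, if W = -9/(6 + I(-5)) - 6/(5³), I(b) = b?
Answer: 1131/65375 ≈ 0.017300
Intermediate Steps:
W = -1131/125 (W = -9/(6 - 5) - 6/(5³) = -9/1 - 6/125 = -9*1 - 6*1/125 = -9 - 6/125 = -1131/125 ≈ -9.0480)
(q(-20 + 29)/(-4707))*W = ((-20 + 29)/(-4707))*(-1131/125) = (9*(-1/4707))*(-1131/125) = -1/523*(-1131/125) = 1131/65375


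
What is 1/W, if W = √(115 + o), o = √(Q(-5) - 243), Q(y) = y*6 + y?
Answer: (115 + I*√278)^(-½) ≈ 0.092526 - 0.0066726*I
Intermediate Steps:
Q(y) = 7*y (Q(y) = 6*y + y = 7*y)
o = I*√278 (o = √(7*(-5) - 243) = √(-35 - 243) = √(-278) = I*√278 ≈ 16.673*I)
W = √(115 + I*√278) ≈ 10.752 + 0.77537*I
1/W = 1/(√(115 + I*√278)) = (115 + I*√278)^(-½)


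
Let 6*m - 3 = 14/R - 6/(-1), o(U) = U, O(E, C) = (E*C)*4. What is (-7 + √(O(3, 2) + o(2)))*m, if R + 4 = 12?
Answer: -301/24 + 43*√26/24 ≈ -3.4059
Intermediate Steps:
O(E, C) = 4*C*E (O(E, C) = (C*E)*4 = 4*C*E)
R = 8 (R = -4 + 12 = 8)
m = 43/24 (m = ½ + (14/8 - 6/(-1))/6 = ½ + (14*(⅛) - 6*(-1))/6 = ½ + (7/4 + 6)/6 = ½ + (⅙)*(31/4) = ½ + 31/24 = 43/24 ≈ 1.7917)
(-7 + √(O(3, 2) + o(2)))*m = (-7 + √(4*2*3 + 2))*(43/24) = (-7 + √(24 + 2))*(43/24) = (-7 + √26)*(43/24) = -301/24 + 43*√26/24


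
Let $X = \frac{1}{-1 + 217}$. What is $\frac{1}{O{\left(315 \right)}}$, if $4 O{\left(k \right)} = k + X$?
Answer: $\frac{864}{68041} \approx 0.012698$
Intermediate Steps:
$X = \frac{1}{216} \approx 0.0046296$
$O{\left(k \right)} = \frac{1}{864} + \frac{k}{4}$ ($O{\left(k \right)} = \frac{k + \frac{1}{216}}{4} = \frac{\frac{1}{216} + k}{4} = \frac{1}{864} + \frac{k}{4}$)
$\frac{1}{O{\left(315 \right)}} = \frac{1}{\frac{1}{864} + \frac{1}{4} \cdot 315} = \frac{1}{\frac{1}{864} + \frac{315}{4}} = \frac{1}{\frac{68041}{864}} = \frac{864}{68041}$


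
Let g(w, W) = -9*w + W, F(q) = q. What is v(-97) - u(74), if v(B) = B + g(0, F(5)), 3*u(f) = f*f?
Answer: -5752/3 ≈ -1917.3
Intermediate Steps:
u(f) = f**2/3 (u(f) = (f*f)/3 = f**2/3)
g(w, W) = W - 9*w
v(B) = 5 + B (v(B) = B + (5 - 9*0) = B + (5 + 0) = B + 5 = 5 + B)
v(-97) - u(74) = (5 - 97) - 74**2/3 = -92 - 5476/3 = -5752/3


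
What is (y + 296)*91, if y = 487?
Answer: 71253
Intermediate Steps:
(y + 296)*91 = (487 + 296)*91 = 783*91 = 71253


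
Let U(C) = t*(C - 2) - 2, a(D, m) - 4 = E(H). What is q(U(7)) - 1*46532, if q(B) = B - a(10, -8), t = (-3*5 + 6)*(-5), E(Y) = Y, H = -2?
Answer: -46311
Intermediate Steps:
a(D, m) = 2 (a(D, m) = 4 - 2 = 2)
t = 45 (t = (-15 + 6)*(-5) = -9*(-5) = 45)
U(C) = -92 + 45*C (U(C) = 45*(C - 2) - 2 = 45*(-2 + C) - 2 = (-90 + 45*C) - 2 = -92 + 45*C)
q(B) = -2 + B (q(B) = B - 1*2 = B - 2 = -2 + B)
q(U(7)) - 1*46532 = (-2 + (-92 + 45*7)) - 1*46532 = (-2 + (-92 + 315)) - 46532 = (-2 + 223) - 46532 = 221 - 46532 = -46311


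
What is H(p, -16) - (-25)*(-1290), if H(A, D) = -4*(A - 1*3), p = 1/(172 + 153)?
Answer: -10477354/325 ≈ -32238.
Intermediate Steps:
p = 1/325 ≈ 0.0030769
H(A, D) = 12 - 4*A (H(A, D) = -4*(A - 3) = -4*(-3 + A) = 12 - 4*A)
H(p, -16) - (-25)*(-1290) = (12 - 4*1/325) - (-25)*(-1290) = (12 - 4/325) - 1*32250 = 3896/325 - 32250 = -10477354/325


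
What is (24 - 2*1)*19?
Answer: 418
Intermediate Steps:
(24 - 2*1)*19 = (24 - 2)*19 = 22*19 = 418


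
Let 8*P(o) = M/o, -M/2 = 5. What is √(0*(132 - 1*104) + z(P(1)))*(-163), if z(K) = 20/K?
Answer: -652*I ≈ -652.0*I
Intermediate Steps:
M = -10 (M = -2*5 = -10)
P(o) = -5/(4*o) (P(o) = (-10/o)/8 = -5/(4*o))
√(0*(132 - 1*104) + z(P(1)))*(-163) = √(0*(132 - 1*104) + 20/((-5/4/1)))*(-163) = √(0*(132 - 104) + 20/((-5/4*1)))*(-163) = √(0*28 + 20/(-5/4))*(-163) = √(0 + 20*(-⅘))*(-163) = √(0 - 16)*(-163) = √(-16)*(-163) = (4*I)*(-163) = -652*I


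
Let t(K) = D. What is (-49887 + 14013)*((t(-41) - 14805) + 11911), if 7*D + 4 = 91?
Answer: 723614454/7 ≈ 1.0337e+8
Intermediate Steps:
D = 87/7 (D = -4/7 + (⅐)*91 = -4/7 + 13 = 87/7 ≈ 12.429)
t(K) = 87/7
(-49887 + 14013)*((t(-41) - 14805) + 11911) = (-49887 + 14013)*((87/7 - 14805) + 11911) = -35874*(-103548/7 + 11911) = -35874*(-20171/7) = 723614454/7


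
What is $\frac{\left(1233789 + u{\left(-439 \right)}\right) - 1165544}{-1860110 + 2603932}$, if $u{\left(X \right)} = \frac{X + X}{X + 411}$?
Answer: $\frac{955869}{10413508} \approx 0.091791$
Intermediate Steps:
$u{\left(X \right)} = \frac{2 X}{411 + X}$
$\frac{\left(1233789 + u{\left(-439 \right)}\right) - 1165544}{-1860110 + 2603932} = \frac{\left(1233789 + 2 \left(-439\right) \frac{1}{411 - 439}\right) - 1165544}{-1860110 + 2603932} = \frac{\left(1233789 + 2 \left(-439\right) \frac{1}{-28}\right) - 1165544}{743822} = \left(\left(1233789 + 2 \left(-439\right) \left(- \frac{1}{28}\right)\right) - 1165544\right) \frac{1}{743822} = \left(\left(1233789 + \frac{439}{14}\right) - 1165544\right) \frac{1}{743822} = \left(\frac{17273485}{14} - 1165544\right) \frac{1}{743822} = \frac{955869}{14} \cdot \frac{1}{743822} = \frac{955869}{10413508}$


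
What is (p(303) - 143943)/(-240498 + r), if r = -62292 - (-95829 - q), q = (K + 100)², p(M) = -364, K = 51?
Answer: 144307/184160 ≈ 0.78360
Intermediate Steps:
q = 22801 (q = (51 + 100)² = 151² = 22801)
r = 56338 (r = -62292 - (-95829 - 1*22801) = -62292 - (-95829 - 22801) = -62292 - 1*(-118630) = -62292 + 118630 = 56338)
(p(303) - 143943)/(-240498 + r) = (-364 - 143943)/(-240498 + 56338) = -144307/(-184160) = -144307*(-1/184160) = 144307/184160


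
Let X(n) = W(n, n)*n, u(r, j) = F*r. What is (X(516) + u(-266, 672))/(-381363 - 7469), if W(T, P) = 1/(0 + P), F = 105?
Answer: 27929/388832 ≈ 0.071828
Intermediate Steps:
W(T, P) = 1/P
u(r, j) = 105*r
X(n) = 1 (X(n) = n/n = 1)
(X(516) + u(-266, 672))/(-381363 - 7469) = (1 + 105*(-266))/(-381363 - 7469) = (1 - 27930)/(-388832) = -27929*(-1/388832) = 27929/388832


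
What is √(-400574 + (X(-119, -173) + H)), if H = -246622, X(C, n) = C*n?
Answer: I*√626609 ≈ 791.59*I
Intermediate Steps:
√(-400574 + (X(-119, -173) + H)) = √(-400574 + (-119*(-173) - 246622)) = √(-400574 + (20587 - 246622)) = √(-400574 - 226035) = √(-626609) = I*√626609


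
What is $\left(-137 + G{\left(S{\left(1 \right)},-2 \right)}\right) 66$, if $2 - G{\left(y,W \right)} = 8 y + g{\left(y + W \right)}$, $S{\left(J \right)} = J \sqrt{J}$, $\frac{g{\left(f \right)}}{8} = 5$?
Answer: $-12078$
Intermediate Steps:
$g{\left(f \right)} = 40$ ($g{\left(f \right)} = 8 \cdot 5 = 40$)
$S{\left(J \right)} = J^{\frac{3}{2}}$
$G{\left(y,W \right)} = -38 - 8 y$ ($G{\left(y,W \right)} = 2 - \left(8 y + 40\right) = 2 - \left(40 + 8 y\right) = -38 - 8 y$)
$\left(-137 + G{\left(S{\left(1 \right)},-2 \right)}\right) 66 = \left(-137 - \left(38 + 8 \cdot 1^{\frac{3}{2}}\right)\right) 66 = \left(-137 - 46\right) 66 = \left(-183\right) 66 = -12078$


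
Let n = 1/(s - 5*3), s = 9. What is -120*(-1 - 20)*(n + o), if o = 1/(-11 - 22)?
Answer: -5460/11 ≈ -496.36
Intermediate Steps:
o = -1/33 (o = 1/(-33) = -1/33 ≈ -0.030303)
n = -⅙ (n = 1/(9 - 5*3) = 1/(9 - 15) = 1/(-6) = -⅙ ≈ -0.16667)
-120*(-1 - 20)*(n + o) = -120*(-1 - 20)*(-⅙ - 1/33) = -(-2520)*(-13)/66 = -120*91/22 = -5460/11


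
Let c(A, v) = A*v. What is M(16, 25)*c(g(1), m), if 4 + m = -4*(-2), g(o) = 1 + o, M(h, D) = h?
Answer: 128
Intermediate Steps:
m = 4 (m = -4 - 4*(-2) = -4 + 8 = 4)
M(16, 25)*c(g(1), m) = 16*((1 + 1)*4) = 16*(2*4) = 16*8 = 128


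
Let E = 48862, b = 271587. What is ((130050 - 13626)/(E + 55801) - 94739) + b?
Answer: 18509558648/104663 ≈ 1.7685e+5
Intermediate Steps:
((130050 - 13626)/(E + 55801) - 94739) + b = ((130050 - 13626)/(48862 + 55801) - 94739) + 271587 = (116424/104663 - 94739) + 271587 = -9915551533/104663 + 271587 = 18509558648/104663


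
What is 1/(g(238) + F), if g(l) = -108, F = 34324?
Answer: 1/34216 ≈ 2.9226e-5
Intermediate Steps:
1/(g(238) + F) = 1/(-108 + 34324) = 1/34216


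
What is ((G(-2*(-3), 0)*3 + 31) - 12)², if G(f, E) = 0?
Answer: 361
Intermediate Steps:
((G(-2*(-3), 0)*3 + 31) - 12)² = ((0*3 + 31) - 12)² = ((0 + 31) - 12)² = (31 - 12)² = 19² = 361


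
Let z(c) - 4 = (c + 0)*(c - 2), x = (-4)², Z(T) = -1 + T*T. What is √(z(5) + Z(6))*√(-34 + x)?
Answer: 18*I*√3 ≈ 31.177*I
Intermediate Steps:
Z(T) = -1 + T²
x = 16
z(c) = 4 + c*(-2 + c) (z(c) = 4 + (c + 0)*(c - 2) = 4 + c*(-2 + c))
√(z(5) + Z(6))*√(-34 + x) = √((4 + 5² - 2*5) + (-1 + 6²))*√(-34 + 16) = √((4 + 25 - 10) + (-1 + 36))*√(-18) = √(19 + 35)*(3*I*√2) = √54*(3*I*√2) = (3*√6)*(3*I*√2) = 18*I*√3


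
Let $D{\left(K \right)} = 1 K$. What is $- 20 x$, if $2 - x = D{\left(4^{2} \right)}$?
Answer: $280$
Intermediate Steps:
$D{\left(K \right)} = K$
$x = -14$ ($x = 2 - 4^{2} = 2 - 16 = -14$)
$- 20 x = \left(-20\right) \left(-14\right) = 280$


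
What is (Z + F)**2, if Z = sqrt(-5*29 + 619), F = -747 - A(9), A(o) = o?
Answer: (756 - sqrt(474))**2 ≈ 5.3909e+5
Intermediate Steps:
F = -756 (F = -747 - 1*9 = -747 - 9 = -756)
Z = sqrt(474) (Z = sqrt(-145 + 619) = sqrt(474) ≈ 21.772)
(Z + F)**2 = (sqrt(474) - 756)**2 = (-756 + sqrt(474))**2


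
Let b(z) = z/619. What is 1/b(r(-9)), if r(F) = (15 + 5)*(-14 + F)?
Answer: -619/460 ≈ -1.3457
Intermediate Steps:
r(F) = -280 + 20*F (r(F) = 20*(-14 + F) = -280 + 20*F)
b(z) = z/619 (b(z) = z*(1/619) = z/619)
1/b(r(-9)) = 1/((-280 + 20*(-9))/619) = 1/((-280 - 180)/619) = 1/((1/619)*(-460)) = 1/(-460/619) = -619/460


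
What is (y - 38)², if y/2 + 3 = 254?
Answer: 215296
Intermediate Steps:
y = 502 (y = -6 + 2*254 = -6 + 508 = 502)
(y - 38)² = (502 - 38)² = 464² = 215296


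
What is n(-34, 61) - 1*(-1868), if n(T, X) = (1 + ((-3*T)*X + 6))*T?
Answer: -209918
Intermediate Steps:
n(T, X) = T*(7 - 3*T*X) (n(T, X) = (1 + (-3*T*X + 6))*T = (1 + (6 - 3*T*X))*T = (7 - 3*T*X)*T = T*(7 - 3*T*X))
n(-34, 61) - 1*(-1868) = -34*(7 - 3*(-34)*61) - 1*(-1868) = -34*(7 + 6222) + 1868 = -34*6229 + 1868 = -211786 + 1868 = -209918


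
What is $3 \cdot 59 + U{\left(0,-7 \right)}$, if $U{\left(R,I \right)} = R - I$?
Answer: $184$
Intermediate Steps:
$3 \cdot 59 + U{\left(0,-7 \right)} = 3 \cdot 59 + \left(0 - -7\right) = 177 + \left(0 + 7\right) = 177 + 7 = 184$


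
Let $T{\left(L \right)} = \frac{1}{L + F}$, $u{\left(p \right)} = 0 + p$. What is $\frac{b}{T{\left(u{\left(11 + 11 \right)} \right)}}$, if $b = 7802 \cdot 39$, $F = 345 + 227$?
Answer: $180741132$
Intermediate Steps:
$F = 572$
$u{\left(p \right)} = p$
$b = 304278$
$T{\left(L \right)} = \frac{1}{572 + L}$ ($T{\left(L \right)} = \frac{1}{L + 572} = \frac{1}{572 + L}$)
$\frac{b}{T{\left(u{\left(11 + 11 \right)} \right)}} = \frac{304278}{\frac{1}{572 + \left(11 + 11\right)}} = \frac{304278}{\frac{1}{572 + 22}} = \frac{304278}{\frac{1}{594}} = 304278 \frac{1}{\frac{1}{594}} = 304278 \cdot 594 = 180741132$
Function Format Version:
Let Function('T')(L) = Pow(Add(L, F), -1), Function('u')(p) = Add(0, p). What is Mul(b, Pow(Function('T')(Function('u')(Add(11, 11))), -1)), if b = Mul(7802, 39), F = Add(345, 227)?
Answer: 180741132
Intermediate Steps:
F = 572
Function('u')(p) = p
b = 304278
Function('T')(L) = Pow(Add(572, L), -1) (Function('T')(L) = Pow(Add(L, 572), -1) = Pow(Add(572, L), -1))
Mul(b, Pow(Function('T')(Function('u')(Add(11, 11))), -1)) = Mul(304278, Pow(Pow(Add(572, Add(11, 11)), -1), -1)) = Mul(304278, Pow(Pow(Add(572, 22), -1), -1)) = Mul(304278, Pow(Pow(594, -1), -1)) = Mul(304278, Pow(Rational(1, 594), -1)) = Mul(304278, 594) = 180741132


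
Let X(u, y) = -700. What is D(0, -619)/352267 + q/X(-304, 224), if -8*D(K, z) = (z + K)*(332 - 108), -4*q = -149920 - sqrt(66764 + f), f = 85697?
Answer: -659541738/12329345 - sqrt(152461)/2800 ≈ -53.633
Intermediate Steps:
q = 37480 + sqrt(152461)/4 (q = -(-149920 - sqrt(66764 + 85697))/4 = -(-149920 - sqrt(152461))/4 = 37480 + sqrt(152461)/4 ≈ 37578.)
D(K, z) = -28*K - 28*z (D(K, z) = -(z + K)*(332 - 108)/8 = -(K + z)*224/8 = -(224*K + 224*z)/8 = -28*K - 28*z)
D(0, -619)/352267 + q/X(-304, 224) = (-28*0 - 28*(-619))/352267 + (37480 + sqrt(152461)/4)/(-700) = (0 + 17332)*(1/352267) + (37480 + sqrt(152461)/4)*(-1/700) = 17332*(1/352267) + (-1874/35 - sqrt(152461)/2800) = 17332/352267 + (-1874/35 - sqrt(152461)/2800) = -659541738/12329345 - sqrt(152461)/2800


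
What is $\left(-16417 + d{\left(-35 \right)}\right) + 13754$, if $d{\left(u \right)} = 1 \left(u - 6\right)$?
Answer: $-2704$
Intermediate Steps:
$d{\left(u \right)} = -6 + u$ ($d{\left(u \right)} = 1 \left(-6 + u\right) = -6 + u$)
$\left(-16417 + d{\left(-35 \right)}\right) + 13754 = \left(-16417 - 41\right) + 13754 = -16458 + 13754 = -2704$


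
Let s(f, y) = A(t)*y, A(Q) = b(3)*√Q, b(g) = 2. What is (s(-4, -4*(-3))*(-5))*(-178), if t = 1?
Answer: 21360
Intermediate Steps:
A(Q) = 2*√Q
s(f, y) = 2*y (s(f, y) = (2*√1)*y = (2*1)*y = 2*y)
(s(-4, -4*(-3))*(-5))*(-178) = ((2*(-4*(-3)))*(-5))*(-178) = ((2*12)*(-5))*(-178) = (24*(-5))*(-178) = -120*(-178) = 21360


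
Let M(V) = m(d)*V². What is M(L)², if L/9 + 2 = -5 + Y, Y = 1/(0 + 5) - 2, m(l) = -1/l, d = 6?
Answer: 683090496/625 ≈ 1.0929e+6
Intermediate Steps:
Y = -9/5 (Y = 1/5 - 2 = ⅕ - 2 = -9/5 ≈ -1.8000)
L = -396/5 (L = -18 + 9*(-5 - 9/5) = -18 + 9*(-34/5) = -18 - 306/5 = -396/5 ≈ -79.200)
M(V) = -V²/6 (M(V) = (-1/6)*V² = (-1*⅙)*V² = -V²/6)
M(L)² = (-(-396/5)²/6)² = (-⅙*156816/25)² = (-26136/25)² = 683090496/625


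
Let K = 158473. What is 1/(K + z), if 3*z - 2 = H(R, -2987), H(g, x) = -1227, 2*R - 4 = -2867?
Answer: 3/474194 ≈ 6.3265e-6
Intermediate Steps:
R = -2863/2 (R = 2 + (1/2)*(-2867) = 2 - 2867/2 = -2863/2 ≈ -1431.5)
z = -1225/3 (z = 2/3 + (1/3)*(-1227) = 2/3 - 409 = -1225/3 ≈ -408.33)
1/(K + z) = 1/(158473 - 1225/3) = 1/(474194/3) = 3/474194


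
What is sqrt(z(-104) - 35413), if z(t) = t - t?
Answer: I*sqrt(35413) ≈ 188.18*I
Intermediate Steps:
z(t) = 0
sqrt(z(-104) - 35413) = sqrt(0 - 35413) = sqrt(-35413) = I*sqrt(35413)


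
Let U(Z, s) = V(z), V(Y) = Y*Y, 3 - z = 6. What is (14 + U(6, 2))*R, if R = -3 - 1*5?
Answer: -184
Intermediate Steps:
z = -3 (z = 3 - 1*6 = 3 - 6 = -3)
V(Y) = Y²
U(Z, s) = 9 (U(Z, s) = (-3)² = 9)
R = -8 (R = -3 - 5 = -8)
(14 + U(6, 2))*R = (14 + 9)*(-8) = 23*(-8) = -184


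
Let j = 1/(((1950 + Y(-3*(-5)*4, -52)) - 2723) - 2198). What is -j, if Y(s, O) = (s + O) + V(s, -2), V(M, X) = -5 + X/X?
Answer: 1/2967 ≈ 0.00033704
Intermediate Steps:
V(M, X) = -4 (V(M, X) = -5 + 1 = -4)
Y(s, O) = -4 + O + s (Y(s, O) = (s + O) - 4 = (O + s) - 4 = -4 + O + s)
j = -1/2967 (j = 1/(((1950 + (-4 - 52 - 3*(-5)*4)) - 2723) - 2198) = 1/(((1950 + (-4 - 52 + 15*4)) - 2723) - 2198) = 1/(((1950 + (-4 - 52 + 60)) - 2723) - 2198) = 1/(((1950 + 4) - 2723) - 2198) = 1/((1954 - 2723) - 2198) = 1/(-769 - 2198) = 1/(-2967) = -1/2967 ≈ -0.00033704)
-j = -1*(-1/2967) = 1/2967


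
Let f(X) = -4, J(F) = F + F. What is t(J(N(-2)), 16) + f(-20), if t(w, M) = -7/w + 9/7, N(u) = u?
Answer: -27/28 ≈ -0.96429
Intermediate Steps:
J(F) = 2*F
t(w, M) = 9/7 - 7/w (t(w, M) = -7/w + 9*(⅐) = -7/w + 9/7 = 9/7 - 7/w)
t(J(N(-2)), 16) + f(-20) = (9/7 - 7/(2*(-2))) - 4 = (9/7 - 7/(-4)) - 4 = (9/7 - 7*(-¼)) - 4 = (9/7 + 7/4) - 4 = 85/28 - 4 = -27/28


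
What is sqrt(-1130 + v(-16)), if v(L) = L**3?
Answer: I*sqrt(5226) ≈ 72.291*I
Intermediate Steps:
sqrt(-1130 + v(-16)) = sqrt(-1130 + (-16)**3) = sqrt(-1130 - 4096) = sqrt(-5226) = I*sqrt(5226)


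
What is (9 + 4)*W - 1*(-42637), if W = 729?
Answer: 52114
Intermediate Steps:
(9 + 4)*W - 1*(-42637) = (9 + 4)*729 - 1*(-42637) = 13*729 + 42637 = 9477 + 42637 = 52114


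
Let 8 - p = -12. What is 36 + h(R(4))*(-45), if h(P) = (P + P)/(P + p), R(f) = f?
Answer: 21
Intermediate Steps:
p = 20 (p = 8 - 1*(-12) = 8 + 12 = 20)
h(P) = 2*P/(20 + P) (h(P) = (P + P)/(P + 20) = (2*P)/(20 + P) = 2*P/(20 + P))
36 + h(R(4))*(-45) = 36 + (2*4/(20 + 4))*(-45) = 36 + (2*4/24)*(-45) = 36 + (2*4*(1/24))*(-45) = 36 + (1/3)*(-45) = 36 - 15 = 21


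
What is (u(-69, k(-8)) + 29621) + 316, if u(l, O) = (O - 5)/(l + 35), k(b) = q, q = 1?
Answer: 508931/17 ≈ 29937.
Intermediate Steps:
k(b) = 1
u(l, O) = (-5 + O)/(35 + l)
(u(-69, k(-8)) + 29621) + 316 = ((-5 + 1)/(35 - 69) + 29621) + 316 = (-4/(-34) + 29621) + 316 = (-1/34*(-4) + 29621) + 316 = (2/17 + 29621) + 316 = 503559/17 + 316 = 508931/17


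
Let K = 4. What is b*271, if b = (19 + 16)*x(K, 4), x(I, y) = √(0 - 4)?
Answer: 18970*I ≈ 18970.0*I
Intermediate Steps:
x(I, y) = 2*I (x(I, y) = √(-4) = 2*I)
b = 70*I (b = (19 + 16)*(2*I) = 35*(2*I) = 70*I ≈ 70.0*I)
b*271 = (70*I)*271 = 18970*I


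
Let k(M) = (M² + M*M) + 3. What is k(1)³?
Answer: 125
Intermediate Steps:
k(M) = 3 + 2*M² (k(M) = (M² + M²) + 3 = 2*M² + 3 = 3 + 2*M²)
k(1)³ = (3 + 2*1²)³ = (3 + 2*1)³ = (3 + 2)³ = 5³ = 125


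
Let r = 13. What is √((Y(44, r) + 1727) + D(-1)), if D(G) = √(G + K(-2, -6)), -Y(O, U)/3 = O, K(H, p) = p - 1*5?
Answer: √(1595 + 2*I*√3) ≈ 39.938 + 0.0434*I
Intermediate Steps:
K(H, p) = -5 + p (K(H, p) = p - 5 = -5 + p)
Y(O, U) = -3*O
D(G) = √(-11 + G) (D(G) = √(G + (-5 - 6)) = √(G - 11) = √(-11 + G))
√((Y(44, r) + 1727) + D(-1)) = √((-3*44 + 1727) + √(-11 - 1)) = √((-132 + 1727) + √(-12)) = √(1595 + 2*I*√3)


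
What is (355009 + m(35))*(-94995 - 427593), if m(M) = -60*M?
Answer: -184426008492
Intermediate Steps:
(355009 + m(35))*(-94995 - 427593) = (355009 - 60*35)*(-94995 - 427593) = (355009 - 2100)*(-522588) = 352909*(-522588) = -184426008492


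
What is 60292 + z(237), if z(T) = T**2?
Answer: 116461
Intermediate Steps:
60292 + z(237) = 60292 + 237**2 = 60292 + 56169 = 116461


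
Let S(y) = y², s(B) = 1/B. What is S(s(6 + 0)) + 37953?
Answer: 1366309/36 ≈ 37953.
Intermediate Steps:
S(s(6 + 0)) + 37953 = (1/(6 + 0))² + 37953 = (1/6)² + 37953 = (⅙)² + 37953 = 1/36 + 37953 = 1366309/36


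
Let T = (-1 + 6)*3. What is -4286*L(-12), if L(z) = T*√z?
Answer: -128580*I*√3 ≈ -2.2271e+5*I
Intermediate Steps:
T = 15 (T = 5*3 = 15)
L(z) = 15*√z
-4286*L(-12) = -64290*√(-12) = -64290*2*I*√3 = -128580*I*√3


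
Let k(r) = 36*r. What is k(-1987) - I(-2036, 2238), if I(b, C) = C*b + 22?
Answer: 4485014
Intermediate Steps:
I(b, C) = 22 + C*b
k(-1987) - I(-2036, 2238) = 36*(-1987) - (22 + 2238*(-2036)) = -71532 - (22 - 4556568) = -71532 - 1*(-4556546) = -71532 + 4556546 = 4485014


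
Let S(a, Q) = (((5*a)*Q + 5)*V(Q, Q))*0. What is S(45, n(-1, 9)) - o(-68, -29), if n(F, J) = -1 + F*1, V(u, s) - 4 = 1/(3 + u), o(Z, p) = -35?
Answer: 35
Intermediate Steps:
V(u, s) = 4 + 1/(3 + u)
n(F, J) = -1 + F
S(a, Q) = 0 (S(a, Q) = (((5*a)*Q + 5)*((13 + 4*Q)/(3 + Q)))*0 = ((5*Q*a + 5)*((13 + 4*Q)/(3 + Q)))*0 = ((5 + 5*Q*a)*((13 + 4*Q)/(3 + Q)))*0 = ((5 + 5*Q*a)*(13 + 4*Q)/(3 + Q))*0 = 0)
S(45, n(-1, 9)) - o(-68, -29) = 0 - 1*(-35) = 0 + 35 = 35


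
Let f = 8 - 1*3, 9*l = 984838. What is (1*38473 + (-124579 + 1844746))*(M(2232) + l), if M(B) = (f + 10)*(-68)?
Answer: 1715831185120/9 ≈ 1.9065e+11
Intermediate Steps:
l = 984838/9 (l = (1/9)*984838 = 984838/9 ≈ 1.0943e+5)
f = 5 (f = 8 - 3 = 5)
M(B) = -1020 (M(B) = (5 + 10)*(-68) = 15*(-68) = -1020)
(1*38473 + (-124579 + 1844746))*(M(2232) + l) = (1*38473 + (-124579 + 1844746))*(-1020 + 984838/9) = (38473 + 1720167)*(975658/9) = 1758640*(975658/9) = 1715831185120/9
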